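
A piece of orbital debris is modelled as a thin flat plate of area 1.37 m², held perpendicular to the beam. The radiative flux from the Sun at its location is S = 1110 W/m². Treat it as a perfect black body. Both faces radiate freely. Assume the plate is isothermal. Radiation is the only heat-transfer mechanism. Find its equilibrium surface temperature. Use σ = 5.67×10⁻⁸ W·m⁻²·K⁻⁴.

At equilibrium, absorbed power = emitted power.
Absorbing cross-section = A = 1.370 m²; emitting surface = 2A = 2.740 m² (ratio 2).
S·A_cross = εσ·A_surf·T⁴  ⇒  T⁴ = S/(2σ).
T⁴ = 1.00·1110/(2·5.67×10⁻⁸) = 9.788×10⁹ K⁴.
T = (9.788×10⁹)^(1/4).

T ≈ 315 K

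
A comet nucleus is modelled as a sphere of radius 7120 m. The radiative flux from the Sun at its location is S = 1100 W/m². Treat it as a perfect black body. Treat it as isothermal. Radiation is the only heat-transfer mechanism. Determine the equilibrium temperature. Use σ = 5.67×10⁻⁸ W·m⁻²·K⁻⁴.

At equilibrium, absorbed power = emitted power.
Absorbing cross-section = πr² = 1.593×10⁸ m²; emitting surface = 4πr² = 6.370×10⁸ m² (ratio 4).
S·A_cross = εσ·A_surf·T⁴  ⇒  T⁴ = S/(4σ).
T⁴ = 1.00·1100/(4·5.67×10⁻⁸) = 4.850×10⁹ K⁴.
T = (4.850×10⁹)^(1/4).

T ≈ 264 K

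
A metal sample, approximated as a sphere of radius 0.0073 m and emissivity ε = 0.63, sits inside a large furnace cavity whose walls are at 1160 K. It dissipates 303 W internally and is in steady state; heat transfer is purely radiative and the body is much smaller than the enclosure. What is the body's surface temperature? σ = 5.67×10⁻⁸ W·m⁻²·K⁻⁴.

T ≈ 1950 K

For a small grey body in a large enclosure, net radiated power = εσA(T⁴ − T_w⁴).
Steady state: P = εσA(T⁴ − T_w⁴) with A = 4πr² = 6.697×10⁻⁴ m².
T⁴ = P/(εσA) + T_w⁴ = 303/(0.63·5.67×10⁻⁸·6.697×10⁻⁴) + (1160)⁴
    = 1.267×10¹³ + 1.811×10¹² = 1.448×10¹³ K⁴.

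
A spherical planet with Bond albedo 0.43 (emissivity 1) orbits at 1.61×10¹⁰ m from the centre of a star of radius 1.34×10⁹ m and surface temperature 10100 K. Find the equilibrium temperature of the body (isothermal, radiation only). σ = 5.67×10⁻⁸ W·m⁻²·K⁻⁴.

The star's surface emits σT_*⁴; at distance d the flux is S = σT_*⁴(R_*/d)².
S = 5.67×10⁻⁸·(10100)⁴·(1.34×10⁹/1.61×10¹⁰)² = 4.087×10⁶ W/m².
For an isothermal sphere T⁴ = (1−a)S/(4σ) = 1.027×10¹³ K⁴.

T ≈ 1790 K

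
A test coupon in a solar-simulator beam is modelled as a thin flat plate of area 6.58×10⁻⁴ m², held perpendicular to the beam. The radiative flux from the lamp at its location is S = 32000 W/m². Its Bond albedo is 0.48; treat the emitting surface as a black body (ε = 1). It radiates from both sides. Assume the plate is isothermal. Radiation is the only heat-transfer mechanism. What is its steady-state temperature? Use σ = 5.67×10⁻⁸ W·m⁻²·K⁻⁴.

T ≈ 619 K

At equilibrium, absorbed power = emitted power.
Absorbing cross-section = A = 6.580×10⁻⁴ m²; emitting surface = 2A = 0.001316 m² (ratio 2).
(1−a)S·A_cross = εσ·A_surf·T⁴  ⇒  T⁴ = (1−a)S/(2σ).
T⁴ = 0.520·32000/(2·5.67×10⁻⁸) = 1.467×10¹¹ K⁴.
T = (1.467×10¹¹)^(1/4).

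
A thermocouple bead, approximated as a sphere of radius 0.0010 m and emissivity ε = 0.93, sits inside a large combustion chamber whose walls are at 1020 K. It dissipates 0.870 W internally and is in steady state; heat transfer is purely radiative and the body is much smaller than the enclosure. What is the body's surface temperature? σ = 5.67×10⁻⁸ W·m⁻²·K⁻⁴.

T ≈ 1240 K

For a small grey body in a large enclosure, net radiated power = εσA(T⁴ − T_w⁴).
Steady state: P = εσA(T⁴ − T_w⁴) with A = 4πr² = 1.257×10⁻⁵ m².
T⁴ = P/(εσA) + T_w⁴ = 0.870/(0.93·5.67×10⁻⁸·1.257×10⁻⁵) + (1020)⁴
    = 1.313×10¹² + 1.082×10¹² = 2.395×10¹² K⁴.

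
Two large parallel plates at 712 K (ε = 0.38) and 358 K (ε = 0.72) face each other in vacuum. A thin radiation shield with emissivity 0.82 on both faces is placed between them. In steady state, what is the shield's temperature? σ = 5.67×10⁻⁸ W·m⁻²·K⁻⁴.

In steady state the net flux on the hot side equals that on the cold side.
σ(T₁⁴−T_s⁴)/D₁ = σ(T_s⁴−T₂⁴)/D₂, with D₁ = 1/ε₁+1/ε_s−1 = 2.851, D₂ = 1/ε_s+1/ε₂−1 = 1.608.
Solve for T_s⁴: T_s⁴ = (D₂·T₁⁴ + D₁·T₂⁴)/(D₁+D₂) = 1.032×10¹¹ K⁴.

T_s ≈ 567 K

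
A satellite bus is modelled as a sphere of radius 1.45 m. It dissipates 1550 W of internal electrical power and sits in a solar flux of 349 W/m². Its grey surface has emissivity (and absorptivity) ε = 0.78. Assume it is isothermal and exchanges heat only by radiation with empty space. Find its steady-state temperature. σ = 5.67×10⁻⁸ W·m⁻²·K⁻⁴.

At steady state, absorbed solar power + internal power = radiated power.
Absorbed: α·S·A_cross = 0.78·349·6.605 = 1798 W (cross-section πr²).
Total input = 1798 + 1550 = 3348 W.
Radiated: εσ·A_surf·T⁴ with A_surf = 4πr² = 26.42 m².
T⁴ = 3348/(0.78·5.67×10⁻⁸·26.42) = 2.865×10⁹ K⁴.

T ≈ 231 K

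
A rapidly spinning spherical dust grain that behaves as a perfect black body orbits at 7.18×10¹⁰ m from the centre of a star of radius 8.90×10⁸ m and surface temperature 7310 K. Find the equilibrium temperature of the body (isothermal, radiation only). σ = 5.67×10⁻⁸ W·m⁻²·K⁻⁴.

The star's surface emits σT_*⁴; at distance d the flux is S = σT_*⁴(R_*/d)².
S = 5.67×10⁻⁸·(7310)⁴·(8.90×10⁸/7.18×10¹⁰)² = 24880 W/m².
For an isothermal sphere T⁴ = (1−a)S/(4σ) = 1.097×10¹¹ K⁴.

T ≈ 575 K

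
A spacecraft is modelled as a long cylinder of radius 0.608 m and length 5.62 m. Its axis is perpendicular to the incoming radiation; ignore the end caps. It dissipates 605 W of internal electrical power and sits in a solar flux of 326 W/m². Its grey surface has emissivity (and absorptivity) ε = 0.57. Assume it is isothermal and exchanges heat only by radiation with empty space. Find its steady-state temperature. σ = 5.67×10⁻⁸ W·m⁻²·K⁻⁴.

At steady state, absorbed solar power + internal power = radiated power.
Absorbed: α·S·A_cross = 0.57·326·6.834 = 1270 W (cross-section 2rL).
Total input = 1270 + 605 = 1875 W.
Radiated: εσ·A_surf·T⁴ with A_surf = 2πrL = 21.47 m².
T⁴ = 1875/(0.57·5.67×10⁻⁸·21.47) = 2.702×10⁹ K⁴.

T ≈ 228 K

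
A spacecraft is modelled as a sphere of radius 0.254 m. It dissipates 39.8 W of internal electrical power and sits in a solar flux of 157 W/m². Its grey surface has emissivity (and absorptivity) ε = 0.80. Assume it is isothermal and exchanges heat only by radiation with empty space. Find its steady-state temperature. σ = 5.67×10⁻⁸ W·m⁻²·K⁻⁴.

At steady state, absorbed solar power + internal power = radiated power.
Absorbed: α·S·A_cross = 0.80·157·0.2027 = 25.46 W (cross-section πr²).
Total input = 25.46 + 39.8 = 65.26 W.
Radiated: εσ·A_surf·T⁴ with A_surf = 4πr² = 0.8107 m².
T⁴ = 65.26/(0.80·5.67×10⁻⁸·0.8107) = 1.775×10⁹ K⁴.

T ≈ 205 K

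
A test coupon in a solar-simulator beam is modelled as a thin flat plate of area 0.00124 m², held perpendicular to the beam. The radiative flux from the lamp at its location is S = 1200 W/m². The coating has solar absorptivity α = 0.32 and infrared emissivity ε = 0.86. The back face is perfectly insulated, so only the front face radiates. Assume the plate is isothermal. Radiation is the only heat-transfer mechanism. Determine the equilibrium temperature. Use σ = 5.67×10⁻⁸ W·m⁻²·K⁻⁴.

At equilibrium, absorbed power = emitted power.
Absorbing cross-section = A = 0.001240 m²; emitting surface = A = 0.001240 m² (ratio 1).
αS·A_cross = εσ·A_surf·T⁴  ⇒  T⁴ = αS/(ε·1σ).
T⁴ = 0.320·1200/(0.86·1·5.67×10⁻⁸) = 7.875×10⁹ K⁴.
T = (7.875×10⁹)^(1/4).

T ≈ 298 K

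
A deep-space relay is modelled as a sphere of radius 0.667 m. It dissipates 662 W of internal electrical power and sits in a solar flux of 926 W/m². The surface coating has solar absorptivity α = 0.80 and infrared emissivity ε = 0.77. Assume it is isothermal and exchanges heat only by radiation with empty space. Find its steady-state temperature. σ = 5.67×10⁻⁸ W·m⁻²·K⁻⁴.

At steady state, absorbed solar power + internal power = radiated power.
Absorbed: α·S·A_cross = 0.80·926·1.398 = 1035 W (cross-section πr²).
Total input = 1035 + 662 = 1697 W.
Radiated: εσ·A_surf·T⁴ with A_surf = 4πr² = 5.591 m².
T⁴ = 1697/(0.77·5.67×10⁻⁸·5.591) = 6.954×10⁹ K⁴.

T ≈ 289 K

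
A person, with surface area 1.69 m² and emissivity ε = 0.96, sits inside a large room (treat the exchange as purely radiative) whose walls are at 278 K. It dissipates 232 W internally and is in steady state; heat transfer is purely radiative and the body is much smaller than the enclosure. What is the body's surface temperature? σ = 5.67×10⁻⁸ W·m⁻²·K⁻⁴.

T ≈ 304 K

For a small grey body in a large enclosure, net radiated power = εσA(T⁴ − T_w⁴).
Steady state: P = εσA(T⁴ − T_w⁴) with A = 1.69 m².
T⁴ = P/(εσA) + T_w⁴ = 232/(0.96·5.67×10⁻⁸·1.690) + (278)⁴
    = 2.522×10⁹ + 5.973×10⁹ = 8.495×10⁹ K⁴.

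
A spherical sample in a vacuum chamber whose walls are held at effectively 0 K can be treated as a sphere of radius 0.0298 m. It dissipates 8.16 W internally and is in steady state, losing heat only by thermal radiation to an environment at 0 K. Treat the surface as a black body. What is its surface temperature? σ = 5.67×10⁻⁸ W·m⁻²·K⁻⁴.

Steady state: internal power = radiated power, P = εσA T⁴.
Radiating area A = 4πr² = 0.01116 m².
T⁴ = P/(εσA) = 8.16/(1.0·5.67×10⁻⁸·0.01116) = 1.290×10¹⁰ K⁴.
T = (1.290×10¹⁰)^(1/4).

T ≈ 337 K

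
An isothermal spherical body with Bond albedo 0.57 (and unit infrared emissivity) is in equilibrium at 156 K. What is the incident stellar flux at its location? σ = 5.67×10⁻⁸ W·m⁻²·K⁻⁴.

S ≈ 312 W/m²

(1−a)S·πr² = σ·4πr²·T⁴ ⇒ S = 4σT⁴/(1−a).
S = 4·5.67×10⁻⁸·5.922×10⁸/0.430.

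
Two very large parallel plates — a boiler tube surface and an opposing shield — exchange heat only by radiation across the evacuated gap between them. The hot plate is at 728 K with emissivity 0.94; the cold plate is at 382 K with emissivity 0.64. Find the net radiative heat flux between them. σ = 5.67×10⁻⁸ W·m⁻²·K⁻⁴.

q ≈ 9050 W/m²

For two infinite grey parallel plates, q = σ(T₁⁴ − T₂⁴)/(1/ε₁ + 1/ε₂ − 1).
T₁⁴ − T₂⁴ = 2.809×10¹¹ − 2.129×10¹⁰ = 2.596×10¹¹ K⁴.
1/ε₁ + 1/ε₂ − 1 = 1.064 + 1.562 − 1 = 1.626.
q = 5.67×10⁻⁸ × 2.596×10¹¹ / 1.626.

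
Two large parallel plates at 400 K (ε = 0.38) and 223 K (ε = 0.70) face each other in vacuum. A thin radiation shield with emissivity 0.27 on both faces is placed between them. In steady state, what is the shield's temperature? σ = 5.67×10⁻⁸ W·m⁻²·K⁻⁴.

T_s ≈ 335 K

In steady state the net flux on the hot side equals that on the cold side.
σ(T₁⁴−T_s⁴)/D₁ = σ(T_s⁴−T₂⁴)/D₂, with D₁ = 1/ε₁+1/ε_s−1 = 5.335, D₂ = 1/ε_s+1/ε₂−1 = 4.132.
Solve for T_s⁴: T_s⁴ = (D₂·T₁⁴ + D₁·T₂⁴)/(D₁+D₂) = 1.257×10¹⁰ K⁴.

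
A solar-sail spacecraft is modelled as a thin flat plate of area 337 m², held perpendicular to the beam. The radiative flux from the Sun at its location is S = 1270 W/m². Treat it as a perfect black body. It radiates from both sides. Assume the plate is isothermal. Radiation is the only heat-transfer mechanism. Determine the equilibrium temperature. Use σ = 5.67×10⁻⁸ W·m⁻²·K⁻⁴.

At equilibrium, absorbed power = emitted power.
Absorbing cross-section = A = 337.0 m²; emitting surface = 2A = 674.0 m² (ratio 2).
S·A_cross = εσ·A_surf·T⁴  ⇒  T⁴ = S/(2σ).
T⁴ = 1.00·1270/(2·5.67×10⁻⁸) = 1.120×10¹⁰ K⁴.
T = (1.120×10¹⁰)^(1/4).

T ≈ 325 K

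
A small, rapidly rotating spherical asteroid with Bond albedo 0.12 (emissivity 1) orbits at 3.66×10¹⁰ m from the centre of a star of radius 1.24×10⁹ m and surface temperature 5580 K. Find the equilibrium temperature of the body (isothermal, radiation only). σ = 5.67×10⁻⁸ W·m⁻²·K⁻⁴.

The star's surface emits σT_*⁴; at distance d the flux is S = σT_*⁴(R_*/d)².
S = 5.67×10⁻⁸·(5580)⁴·(1.24×10⁹/3.66×10¹⁰)² = 63100 W/m².
For an isothermal sphere T⁴ = (1−a)S/(4σ) = 2.448×10¹¹ K⁴.

T ≈ 703 K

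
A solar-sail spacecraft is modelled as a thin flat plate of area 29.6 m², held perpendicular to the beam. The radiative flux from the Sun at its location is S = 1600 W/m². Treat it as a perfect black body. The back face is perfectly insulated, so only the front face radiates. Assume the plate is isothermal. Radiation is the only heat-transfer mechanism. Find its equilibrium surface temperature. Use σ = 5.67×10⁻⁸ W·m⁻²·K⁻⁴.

T ≈ 410 K

At equilibrium, absorbed power = emitted power.
Absorbing cross-section = A = 29.60 m²; emitting surface = A = 29.60 m² (ratio 1).
S·A_cross = εσ·A_surf·T⁴  ⇒  T⁴ = S/(1σ).
T⁴ = 1.00·1600/(1·5.67×10⁻⁸) = 2.822×10¹⁰ K⁴.
T = (2.822×10¹⁰)^(1/4).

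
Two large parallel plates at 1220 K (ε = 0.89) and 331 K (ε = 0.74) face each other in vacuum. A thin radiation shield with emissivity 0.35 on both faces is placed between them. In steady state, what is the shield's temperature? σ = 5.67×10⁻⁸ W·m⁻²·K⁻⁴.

T_s ≈ 1040 K

In steady state the net flux on the hot side equals that on the cold side.
σ(T₁⁴−T_s⁴)/D₁ = σ(T_s⁴−T₂⁴)/D₂, with D₁ = 1/ε₁+1/ε_s−1 = 2.981, D₂ = 1/ε_s+1/ε₂−1 = 3.208.
Solve for T_s⁴: T_s⁴ = (D₂·T₁⁴ + D₁·T₂⁴)/(D₁+D₂) = 1.154×10¹² K⁴.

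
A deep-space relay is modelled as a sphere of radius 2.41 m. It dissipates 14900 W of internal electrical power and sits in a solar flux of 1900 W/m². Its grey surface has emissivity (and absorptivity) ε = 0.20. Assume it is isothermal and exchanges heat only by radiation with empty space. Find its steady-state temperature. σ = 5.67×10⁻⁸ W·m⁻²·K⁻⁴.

T ≈ 403 K

At steady state, absorbed solar power + internal power = radiated power.
Absorbed: α·S·A_cross = 0.20·1900·18.25 = 6934 W (cross-section πr²).
Total input = 6934 + 14900 = 21830 W.
Radiated: εσ·A_surf·T⁴ with A_surf = 4πr² = 72.99 m².
T⁴ = 21830/(0.20·5.67×10⁻⁸·72.99) = 2.638×10¹⁰ K⁴.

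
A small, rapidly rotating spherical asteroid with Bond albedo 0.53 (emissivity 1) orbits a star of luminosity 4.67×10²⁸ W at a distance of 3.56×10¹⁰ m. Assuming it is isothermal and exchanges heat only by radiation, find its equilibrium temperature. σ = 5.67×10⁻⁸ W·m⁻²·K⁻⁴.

T ≈ 1570 K

First find the stellar flux at distance d: S = L/(4πd²) = 4.67×10²⁸/(4π·(3.56×10¹⁰)²) = 2.932×10⁶ W/m².
For an isothermal sphere, absorbed (1−a)S·πr² = emitted σ·4πr²·T⁴, so T⁴ = (1−a)S/(4σ).
T⁴ = 0.470·2.932×10⁶/(4·5.67×10⁻⁸) = 6.077×10¹² K⁴.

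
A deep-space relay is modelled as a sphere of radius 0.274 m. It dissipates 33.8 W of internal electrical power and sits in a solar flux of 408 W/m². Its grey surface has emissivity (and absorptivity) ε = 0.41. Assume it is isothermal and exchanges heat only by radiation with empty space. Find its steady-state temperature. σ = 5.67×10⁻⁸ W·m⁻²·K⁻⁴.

At steady state, absorbed solar power + internal power = radiated power.
Absorbed: α·S·A_cross = 0.41·408·0.2359 = 39.45 W (cross-section πr²).
Total input = 39.45 + 33.8 = 73.25 W.
Radiated: εσ·A_surf·T⁴ with A_surf = 4πr² = 0.9434 m².
T⁴ = 73.25/(0.41·5.67×10⁻⁸·0.9434) = 3.340×10⁹ K⁴.

T ≈ 240 K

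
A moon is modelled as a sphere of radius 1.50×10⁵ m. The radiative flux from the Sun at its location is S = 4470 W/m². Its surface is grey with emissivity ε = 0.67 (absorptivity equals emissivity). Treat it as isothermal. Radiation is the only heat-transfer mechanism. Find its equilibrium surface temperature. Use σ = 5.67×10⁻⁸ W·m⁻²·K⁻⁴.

T ≈ 375 K

At equilibrium, absorbed power = emitted power.
Absorbing cross-section = πr² = 7.069×10¹⁰ m²; emitting surface = 4πr² = 2.827×10¹¹ m² (ratio 4).
εS·A_cross = εσ·A_surf·T⁴  ⇒  T⁴ = S/(4σ)   (ε cancels).
T⁴ = 4470/(4·5.67×10⁻⁸) = 1.971×10¹⁰ K⁴.
T = (1.971×10¹⁰)^(1/4).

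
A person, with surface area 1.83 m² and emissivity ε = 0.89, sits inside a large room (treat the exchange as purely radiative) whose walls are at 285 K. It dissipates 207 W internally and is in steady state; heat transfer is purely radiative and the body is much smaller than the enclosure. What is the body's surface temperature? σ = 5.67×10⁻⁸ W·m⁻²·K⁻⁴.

T ≈ 307 K

For a small grey body in a large enclosure, net radiated power = εσA(T⁴ − T_w⁴).
Steady state: P = εσA(T⁴ − T_w⁴) with A = 1.83 m².
T⁴ = P/(εσA) + T_w⁴ = 207/(0.89·5.67×10⁻⁸·1.830) + (285)⁴
    = 2.242×10⁹ + 6.598×10⁹ = 8.839×10⁹ K⁴.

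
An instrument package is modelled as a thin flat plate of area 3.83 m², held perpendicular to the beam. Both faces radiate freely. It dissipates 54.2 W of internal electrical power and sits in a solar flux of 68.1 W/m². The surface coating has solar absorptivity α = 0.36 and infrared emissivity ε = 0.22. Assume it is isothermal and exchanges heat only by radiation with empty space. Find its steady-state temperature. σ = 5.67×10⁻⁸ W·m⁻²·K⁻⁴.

At steady state, absorbed solar power + internal power = radiated power.
Absorbed: α·S·A_cross = 0.36·68.1·3.830 = 93.90 W (cross-section A).
Total input = 93.90 + 54.2 = 148.1 W.
Radiated: εσ·A_surf·T⁴ with A_surf = 2A = 7.660 m².
T⁴ = 148.1/(0.22·5.67×10⁻⁸·7.660) = 1.550×10⁹ K⁴.

T ≈ 198 K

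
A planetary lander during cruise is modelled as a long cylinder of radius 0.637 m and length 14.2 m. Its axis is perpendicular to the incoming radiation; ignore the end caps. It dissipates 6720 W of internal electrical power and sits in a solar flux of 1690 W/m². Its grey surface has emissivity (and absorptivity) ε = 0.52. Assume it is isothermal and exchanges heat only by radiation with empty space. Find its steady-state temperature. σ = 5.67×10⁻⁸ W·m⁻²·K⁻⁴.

T ≈ 341 K

At steady state, absorbed solar power + internal power = radiated power.
Absorbed: α·S·A_cross = 0.52·1690·18.09 = 15900 W (cross-section 2rL).
Total input = 15900 + 6720 = 22620 W.
Radiated: εσ·A_surf·T⁴ with A_surf = 2πrL = 56.83 m².
T⁴ = 22620/(0.52·5.67×10⁻⁸·56.83) = 1.350×10¹⁰ K⁴.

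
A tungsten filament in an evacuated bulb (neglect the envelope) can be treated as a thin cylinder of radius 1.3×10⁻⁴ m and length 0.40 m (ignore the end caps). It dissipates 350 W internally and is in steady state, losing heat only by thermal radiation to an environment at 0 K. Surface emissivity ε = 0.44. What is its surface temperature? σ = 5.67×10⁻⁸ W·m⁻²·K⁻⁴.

T ≈ 2560 K

Steady state: internal power = radiated power, P = εσA T⁴.
Radiating area A = 2πrL = 3.267×10⁻⁴ m².
T⁴ = P/(εσA) = 350/(0.44·5.67×10⁻⁸·3.267×10⁻⁴) = 4.294×10¹³ K⁴.
T = (4.294×10¹³)^(1/4).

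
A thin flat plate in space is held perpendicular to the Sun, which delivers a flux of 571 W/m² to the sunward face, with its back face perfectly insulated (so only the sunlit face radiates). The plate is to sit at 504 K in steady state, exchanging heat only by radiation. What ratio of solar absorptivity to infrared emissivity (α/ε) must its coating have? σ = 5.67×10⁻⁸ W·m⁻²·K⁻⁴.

α/ε ≈ 6.41

Balance: αS·A = εσ·1A·T⁴ ⇒ α/ε = σT⁴/S.
α/ε = 5.67×10⁻⁸·(504)⁴/571 = 5.67×10⁻⁸·6.452×10¹⁰/571.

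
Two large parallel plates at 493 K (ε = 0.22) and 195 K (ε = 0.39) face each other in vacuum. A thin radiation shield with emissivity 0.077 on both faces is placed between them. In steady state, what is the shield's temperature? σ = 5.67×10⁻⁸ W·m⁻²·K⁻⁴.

T_s ≈ 411 K

In steady state the net flux on the hot side equals that on the cold side.
σ(T₁⁴−T_s⁴)/D₁ = σ(T_s⁴−T₂⁴)/D₂, with D₁ = 1/ε₁+1/ε_s−1 = 16.53, D₂ = 1/ε_s+1/ε₂−1 = 14.55.
Solve for T_s⁴: T_s⁴ = (D₂·T₁⁴ + D₁·T₂⁴)/(D₁+D₂) = 2.842×10¹⁰ K⁴.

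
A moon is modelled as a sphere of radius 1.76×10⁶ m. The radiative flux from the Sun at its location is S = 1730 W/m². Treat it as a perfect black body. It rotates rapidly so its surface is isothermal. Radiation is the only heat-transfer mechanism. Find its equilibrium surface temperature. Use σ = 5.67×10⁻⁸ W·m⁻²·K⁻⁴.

At equilibrium, absorbed power = emitted power.
Absorbing cross-section = πr² = 9.731×10¹² m²; emitting surface = 4πr² = 3.893×10¹³ m² (ratio 4).
S·A_cross = εσ·A_surf·T⁴  ⇒  T⁴ = S/(4σ).
T⁴ = 1.00·1730/(4·5.67×10⁻⁸) = 7.628×10⁹ K⁴.
T = (7.628×10⁹)^(1/4).

T ≈ 296 K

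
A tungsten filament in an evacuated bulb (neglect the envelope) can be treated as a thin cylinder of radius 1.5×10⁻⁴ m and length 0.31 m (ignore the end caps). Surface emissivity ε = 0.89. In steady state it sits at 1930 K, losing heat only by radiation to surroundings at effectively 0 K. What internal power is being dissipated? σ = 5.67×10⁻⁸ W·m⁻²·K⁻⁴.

P ≈ 205 W

Steady state: P = εσA T⁴.
A = 2πrL = 2.922×10⁻⁴ m²; T⁴ = (1930)⁴ = 1.387×10¹³ K⁴.
P = 0.89 × 5.67×10⁻⁸ × 2.922×10⁻⁴ × 1.387×10¹³.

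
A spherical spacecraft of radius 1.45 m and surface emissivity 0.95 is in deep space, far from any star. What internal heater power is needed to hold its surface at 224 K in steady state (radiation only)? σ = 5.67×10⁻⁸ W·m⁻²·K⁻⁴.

P = εσ·4πr²·T⁴.
4πr² = 26.42 m²; T⁴ = 2.518×10⁹ K⁴.
P = 0.95·5.67×10⁻⁸·26.42·2.518×10⁹.

P ≈ 3580 W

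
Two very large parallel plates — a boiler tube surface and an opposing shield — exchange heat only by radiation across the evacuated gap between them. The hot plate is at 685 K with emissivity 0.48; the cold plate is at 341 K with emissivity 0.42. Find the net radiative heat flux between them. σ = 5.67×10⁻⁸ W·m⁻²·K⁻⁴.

q ≈ 3380 W/m²

For two infinite grey parallel plates, q = σ(T₁⁴ − T₂⁴)/(1/ε₁ + 1/ε₂ − 1).
T₁⁴ − T₂⁴ = 2.202×10¹¹ − 1.352×10¹⁰ = 2.067×10¹¹ K⁴.
1/ε₁ + 1/ε₂ − 1 = 2.083 + 2.381 − 1 = 3.464.
q = 5.67×10⁻⁸ × 2.067×10¹¹ / 3.464.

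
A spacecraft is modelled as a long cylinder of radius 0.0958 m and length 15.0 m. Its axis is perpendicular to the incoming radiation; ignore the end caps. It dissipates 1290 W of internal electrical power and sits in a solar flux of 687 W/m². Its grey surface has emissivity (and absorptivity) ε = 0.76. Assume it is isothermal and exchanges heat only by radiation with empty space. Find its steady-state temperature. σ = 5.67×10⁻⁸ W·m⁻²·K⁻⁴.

T ≈ 291 K

At steady state, absorbed solar power + internal power = radiated power.
Absorbed: α·S·A_cross = 0.76·687·2.874 = 1501 W (cross-section 2rL).
Total input = 1501 + 1290 = 2791 W.
Radiated: εσ·A_surf·T⁴ with A_surf = 2πrL = 9.029 m².
T⁴ = 2791/(0.76·5.67×10⁻⁸·9.029) = 7.172×10⁹ K⁴.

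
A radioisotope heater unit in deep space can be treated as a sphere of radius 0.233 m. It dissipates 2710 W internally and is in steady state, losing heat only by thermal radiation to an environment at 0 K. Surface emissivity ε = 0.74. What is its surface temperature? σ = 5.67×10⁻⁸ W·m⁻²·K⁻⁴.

Steady state: internal power = radiated power, P = εσA T⁴.
Radiating area A = 4πr² = 0.6822 m².
T⁴ = P/(εσA) = 2710/(0.74·5.67×10⁻⁸·0.6822) = 9.467×10¹⁰ K⁴.
T = (9.467×10¹⁰)^(1/4).

T ≈ 555 K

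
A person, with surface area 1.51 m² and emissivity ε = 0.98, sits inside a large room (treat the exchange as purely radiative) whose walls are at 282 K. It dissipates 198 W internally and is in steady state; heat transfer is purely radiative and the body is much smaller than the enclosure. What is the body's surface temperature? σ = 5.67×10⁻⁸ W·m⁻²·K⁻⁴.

For a small grey body in a large enclosure, net radiated power = εσA(T⁴ − T_w⁴).
Steady state: P = εσA(T⁴ − T_w⁴) with A = 1.51 m².
T⁴ = P/(εσA) + T_w⁴ = 198/(0.98·5.67×10⁻⁸·1.510) + (282)⁴
    = 2.360×10⁹ + 6.324×10⁹ = 8.684×10⁹ K⁴.

T ≈ 305 K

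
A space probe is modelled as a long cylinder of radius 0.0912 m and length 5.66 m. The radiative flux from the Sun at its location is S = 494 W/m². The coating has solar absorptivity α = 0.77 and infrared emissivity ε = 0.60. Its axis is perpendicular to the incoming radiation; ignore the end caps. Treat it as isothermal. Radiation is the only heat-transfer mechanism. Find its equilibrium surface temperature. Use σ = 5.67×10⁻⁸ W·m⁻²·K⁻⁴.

At equilibrium, absorbed power = emitted power.
Absorbing cross-section = 2rL = 1.032 m²; emitting surface = 2πrL = 3.243 m² (ratio π).
αS·A_cross = εσ·A_surf·T⁴  ⇒  T⁴ = αS/(ε·πσ).
T⁴ = 0.770·494/(0.60·π·5.67×10⁻⁸) = 3.559×10⁹ K⁴.
T = (3.559×10⁹)^(1/4).

T ≈ 244 K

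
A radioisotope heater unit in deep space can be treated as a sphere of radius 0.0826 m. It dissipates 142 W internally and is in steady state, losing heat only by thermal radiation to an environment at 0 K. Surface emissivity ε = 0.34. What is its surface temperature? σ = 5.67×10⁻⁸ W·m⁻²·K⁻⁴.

T ≈ 541 K

Steady state: internal power = radiated power, P = εσA T⁴.
Radiating area A = 4πr² = 0.08574 m².
T⁴ = P/(εσA) = 142/(0.34·5.67×10⁻⁸·0.08574) = 8.591×10¹⁰ K⁴.
T = (8.591×10¹⁰)^(1/4).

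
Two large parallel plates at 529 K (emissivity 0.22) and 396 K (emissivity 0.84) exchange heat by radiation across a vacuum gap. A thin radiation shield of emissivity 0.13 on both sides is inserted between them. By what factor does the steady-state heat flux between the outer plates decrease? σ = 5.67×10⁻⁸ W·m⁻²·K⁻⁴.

Without shield: q₀ = σΔ(T⁴)/(1/ε₁+1/ε₂−1) with denominator 4.736.
With shield the two gaps are in series; the resistances add: (1/ε₁+1/ε_s−1)+(1/ε_s+1/ε₂−1) = 11.24+7.883 = 19.12.
Heat-flux ratio q₀/q = 19.12/4.736.

factor ≈ 4.04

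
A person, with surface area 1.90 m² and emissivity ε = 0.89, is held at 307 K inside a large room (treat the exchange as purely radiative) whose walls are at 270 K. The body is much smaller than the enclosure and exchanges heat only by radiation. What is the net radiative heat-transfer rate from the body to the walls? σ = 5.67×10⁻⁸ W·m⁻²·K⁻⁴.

For a small grey body in a large enclosure: P_net = εσA(T_body⁴ − T_wall⁴).
A = 1.90 m²; T_body⁴ − T_wall⁴ = 8.883×10⁹ − 5.314×10⁹ = 3.568×10⁹ K⁴.
|P_net| = 0.89·5.67×10⁻⁸·1.900·3.568×10⁹.

P_net ≈ 342 W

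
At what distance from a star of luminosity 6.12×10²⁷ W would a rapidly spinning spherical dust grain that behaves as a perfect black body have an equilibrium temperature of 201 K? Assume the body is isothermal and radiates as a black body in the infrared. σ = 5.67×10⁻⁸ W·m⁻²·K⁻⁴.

For an isothermal black-emitting sphere, (1−a)S·πr² = σ·4πr²·T⁴ ⇒ S = 4σT⁴/(1−a).
S = 4·5.67×10⁻⁸·(201)⁴/1.00 = 370.2 W/m².
Flux falls as S = L/(4πd²), so d = √(L/(4πS)) = √(6.12×10²⁷/(4π·370.2)).

d ≈ 1.15×10¹² m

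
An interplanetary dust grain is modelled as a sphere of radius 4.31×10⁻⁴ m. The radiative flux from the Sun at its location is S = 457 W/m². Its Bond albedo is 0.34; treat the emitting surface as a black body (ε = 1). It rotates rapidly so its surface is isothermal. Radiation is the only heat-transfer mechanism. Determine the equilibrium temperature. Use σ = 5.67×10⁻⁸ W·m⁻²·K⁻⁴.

At equilibrium, absorbed power = emitted power.
Absorbing cross-section = πr² = 5.836×10⁻⁷ m²; emitting surface = 4πr² = 2.334×10⁻⁶ m² (ratio 4).
(1−a)S·A_cross = εσ·A_surf·T⁴  ⇒  T⁴ = (1−a)S/(4σ).
T⁴ = 0.660·457/(4·5.67×10⁻⁸) = 1.330×10⁹ K⁴.
T = (1.330×10⁹)^(1/4).

T ≈ 191 K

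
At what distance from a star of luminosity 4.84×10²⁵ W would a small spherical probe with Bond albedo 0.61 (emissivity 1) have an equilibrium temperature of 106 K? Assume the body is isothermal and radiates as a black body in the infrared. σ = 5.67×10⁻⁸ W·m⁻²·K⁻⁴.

For an isothermal black-emitting sphere, (1−a)S·πr² = σ·4πr²·T⁴ ⇒ S = 4σT⁴/(1−a).
S = 4·5.67×10⁻⁸·(106)⁴/0.390 = 73.42 W/m².
Flux falls as S = L/(4πd²), so d = √(L/(4πS)) = √(4.84×10²⁵/(4π·73.42)).

d ≈ 2.29×10¹¹ m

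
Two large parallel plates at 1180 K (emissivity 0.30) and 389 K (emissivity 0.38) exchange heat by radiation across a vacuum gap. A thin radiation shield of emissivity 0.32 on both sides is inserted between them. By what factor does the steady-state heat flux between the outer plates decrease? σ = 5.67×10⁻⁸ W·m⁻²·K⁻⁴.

factor ≈ 2.06

Without shield: q₀ = σΔ(T⁴)/(1/ε₁+1/ε₂−1) with denominator 4.965.
With shield the two gaps are in series; the resistances add: (1/ε₁+1/ε_s−1)+(1/ε_s+1/ε₂−1) = 5.458+4.757 = 10.21.
Heat-flux ratio q₀/q = 10.21/4.965.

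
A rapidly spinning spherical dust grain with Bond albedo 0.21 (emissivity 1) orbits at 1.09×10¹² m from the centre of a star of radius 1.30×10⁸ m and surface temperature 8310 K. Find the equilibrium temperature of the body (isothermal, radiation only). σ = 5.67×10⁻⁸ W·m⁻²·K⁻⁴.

T ≈ 60.5 K

The star's surface emits σT_*⁴; at distance d the flux is S = σT_*⁴(R_*/d)².
S = 5.67×10⁻⁸·(8310)⁴·(1.30×10⁸/1.09×10¹²)² = 3.846 W/m².
For an isothermal sphere T⁴ = (1−a)S/(4σ) = 1.340×10⁷ K⁴.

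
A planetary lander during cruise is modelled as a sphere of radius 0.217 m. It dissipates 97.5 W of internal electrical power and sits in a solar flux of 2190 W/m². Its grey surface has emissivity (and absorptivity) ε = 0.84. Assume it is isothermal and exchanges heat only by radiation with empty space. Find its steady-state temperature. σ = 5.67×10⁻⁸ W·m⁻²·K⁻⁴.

T ≈ 338 K

At steady state, absorbed solar power + internal power = radiated power.
Absorbed: α·S·A_cross = 0.84·2190·0.1479 = 272.1 W (cross-section πr²).
Total input = 272.1 + 97.5 = 369.6 W.
Radiated: εσ·A_surf·T⁴ with A_surf = 4πr² = 0.5917 m².
T⁴ = 369.6/(0.84·5.67×10⁻⁸·0.5917) = 1.312×10¹⁰ K⁴.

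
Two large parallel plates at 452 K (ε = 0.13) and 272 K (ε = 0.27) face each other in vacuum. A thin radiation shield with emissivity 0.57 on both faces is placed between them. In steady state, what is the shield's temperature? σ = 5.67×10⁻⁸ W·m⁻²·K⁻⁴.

In steady state the net flux on the hot side equals that on the cold side.
σ(T₁⁴−T_s⁴)/D₁ = σ(T_s⁴−T₂⁴)/D₂, with D₁ = 1/ε₁+1/ε_s−1 = 8.447, D₂ = 1/ε_s+1/ε₂−1 = 4.458.
Solve for T_s⁴: T_s⁴ = (D₂·T₁⁴ + D₁·T₂⁴)/(D₁+D₂) = 1.800×10¹⁰ K⁴.

T_s ≈ 366 K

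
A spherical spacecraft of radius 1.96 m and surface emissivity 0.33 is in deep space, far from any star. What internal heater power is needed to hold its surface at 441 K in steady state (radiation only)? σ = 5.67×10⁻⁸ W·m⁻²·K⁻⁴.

P ≈ 34200 W

P = εσ·4πr²·T⁴.
4πr² = 48.27 m²; T⁴ = 3.782×10¹⁰ K⁴.
P = 0.33·5.67×10⁻⁸·48.27·3.782×10¹⁰.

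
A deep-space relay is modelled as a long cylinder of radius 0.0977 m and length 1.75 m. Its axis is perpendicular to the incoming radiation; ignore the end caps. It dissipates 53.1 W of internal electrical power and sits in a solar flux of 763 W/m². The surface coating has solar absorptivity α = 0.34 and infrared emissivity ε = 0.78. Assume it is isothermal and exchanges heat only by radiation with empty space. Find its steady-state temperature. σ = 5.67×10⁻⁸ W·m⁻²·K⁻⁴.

At steady state, absorbed solar power + internal power = radiated power.
Absorbed: α·S·A_cross = 0.34·763·0.3419 = 88.71 W (cross-section 2rL).
Total input = 88.71 + 53.1 = 141.8 W.
Radiated: εσ·A_surf·T⁴ with A_surf = 2πrL = 1.074 m².
T⁴ = 141.8/(0.78·5.67×10⁻⁸·1.074) = 2.985×10⁹ K⁴.

T ≈ 234 K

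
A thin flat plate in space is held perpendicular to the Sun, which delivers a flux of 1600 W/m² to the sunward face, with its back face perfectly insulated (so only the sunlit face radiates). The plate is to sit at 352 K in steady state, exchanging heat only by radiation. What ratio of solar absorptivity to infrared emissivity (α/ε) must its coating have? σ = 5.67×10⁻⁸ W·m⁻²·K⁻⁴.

Balance: αS·A = εσ·1A·T⁴ ⇒ α/ε = σT⁴/S.
α/ε = 5.67×10⁻⁸·(352)⁴/1600 = 5.67×10⁻⁸·1.535×10¹⁰/1600.

α/ε ≈ 0.544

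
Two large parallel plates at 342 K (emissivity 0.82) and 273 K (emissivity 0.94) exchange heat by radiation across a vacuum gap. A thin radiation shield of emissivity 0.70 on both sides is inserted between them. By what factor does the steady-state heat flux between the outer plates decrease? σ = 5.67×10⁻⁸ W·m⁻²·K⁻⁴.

Without shield: q₀ = σΔ(T⁴)/(1/ε₁+1/ε₂−1) with denominator 1.283.
With shield the two gaps are in series; the resistances add: (1/ε₁+1/ε_s−1)+(1/ε_s+1/ε₂−1) = 1.648+1.492 = 3.140.
Heat-flux ratio q₀/q = 3.140/1.283.

factor ≈ 2.45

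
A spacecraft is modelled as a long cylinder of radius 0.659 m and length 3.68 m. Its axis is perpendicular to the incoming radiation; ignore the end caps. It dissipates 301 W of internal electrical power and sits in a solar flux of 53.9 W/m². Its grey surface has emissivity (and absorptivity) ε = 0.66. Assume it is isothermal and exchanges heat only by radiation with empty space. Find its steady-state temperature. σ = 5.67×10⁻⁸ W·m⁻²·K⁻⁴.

T ≈ 170 K

At steady state, absorbed solar power + internal power = radiated power.
Absorbed: α·S·A_cross = 0.66·53.9·4.850 = 172.5 W (cross-section 2rL).
Total input = 172.5 + 301 = 473.5 W.
Radiated: εσ·A_surf·T⁴ with A_surf = 2πrL = 15.24 m².
T⁴ = 473.5/(0.66·5.67×10⁻⁸·15.24) = 8.305×10⁸ K⁴.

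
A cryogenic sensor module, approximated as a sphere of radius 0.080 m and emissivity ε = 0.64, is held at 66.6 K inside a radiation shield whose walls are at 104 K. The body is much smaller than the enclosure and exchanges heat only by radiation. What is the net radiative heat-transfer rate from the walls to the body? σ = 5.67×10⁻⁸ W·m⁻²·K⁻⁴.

For a small grey body in a large enclosure: P_net = εσA(T_body⁴ − T_wall⁴).
A = 4πr² = 0.08042 m²; T_body⁴ − T_wall⁴ = 1.967×10⁷ − 1.170×10⁸ = -9.731×10⁷ K⁴.
|P_net| = 0.64·5.67×10⁻⁸·0.08042·9.731×10⁷.

P_net ≈ 0.284 W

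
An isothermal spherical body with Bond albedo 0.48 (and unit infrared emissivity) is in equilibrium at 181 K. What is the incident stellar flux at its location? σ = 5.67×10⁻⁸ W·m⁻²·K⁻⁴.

S ≈ 468 W/m²

(1−a)S·πr² = σ·4πr²·T⁴ ⇒ S = 4σT⁴/(1−a).
S = 4·5.67×10⁻⁸·1.073×10⁹/0.520.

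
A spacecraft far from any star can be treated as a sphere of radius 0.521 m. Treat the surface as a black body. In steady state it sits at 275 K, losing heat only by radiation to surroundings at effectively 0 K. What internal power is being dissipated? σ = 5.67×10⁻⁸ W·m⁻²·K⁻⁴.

P ≈ 1110 W

Steady state: P = εσA T⁴.
A = 4πr² = 3.411 m²; T⁴ = (275)⁴ = 5.719×10⁹ K⁴.
P = 1.0 × 5.67×10⁻⁸ × 3.411 × 5.719×10⁹.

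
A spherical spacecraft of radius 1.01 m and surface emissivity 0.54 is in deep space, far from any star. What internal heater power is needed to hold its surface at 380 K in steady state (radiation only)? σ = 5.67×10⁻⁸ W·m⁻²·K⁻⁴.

P = εσ·4πr²·T⁴.
4πr² = 12.82 m²; T⁴ = 2.085×10¹⁰ K⁴.
P = 0.54·5.67×10⁻⁸·12.82·2.085×10¹⁰.

P ≈ 8180 W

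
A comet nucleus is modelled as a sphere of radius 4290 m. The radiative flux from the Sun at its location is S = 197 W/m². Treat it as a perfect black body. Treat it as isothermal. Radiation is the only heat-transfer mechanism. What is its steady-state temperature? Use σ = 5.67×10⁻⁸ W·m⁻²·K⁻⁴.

T ≈ 172 K

At equilibrium, absorbed power = emitted power.
Absorbing cross-section = πr² = 5.782×10⁷ m²; emitting surface = 4πr² = 2.313×10⁸ m² (ratio 4).
S·A_cross = εσ·A_surf·T⁴  ⇒  T⁴ = S/(4σ).
T⁴ = 1.00·197/(4·5.67×10⁻⁸) = 8.686×10⁸ K⁴.
T = (8.686×10⁸)^(1/4).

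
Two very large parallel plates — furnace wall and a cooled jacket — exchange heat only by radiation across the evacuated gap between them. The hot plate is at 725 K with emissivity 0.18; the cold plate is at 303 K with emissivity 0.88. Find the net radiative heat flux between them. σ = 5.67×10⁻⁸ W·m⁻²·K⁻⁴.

q ≈ 2670 W/m²

For two infinite grey parallel plates, q = σ(T₁⁴ − T₂⁴)/(1/ε₁ + 1/ε₂ − 1).
T₁⁴ − T₂⁴ = 2.763×10¹¹ − 8.429×10⁹ = 2.679×10¹¹ K⁴.
1/ε₁ + 1/ε₂ − 1 = 5.556 + 1.136 − 1 = 5.692.
q = 5.67×10⁻⁸ × 2.679×10¹¹ / 5.692.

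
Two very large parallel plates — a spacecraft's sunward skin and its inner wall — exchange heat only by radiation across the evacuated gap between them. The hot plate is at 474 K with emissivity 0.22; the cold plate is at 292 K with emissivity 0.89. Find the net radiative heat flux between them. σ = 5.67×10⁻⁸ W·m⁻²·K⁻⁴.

q ≈ 525 W/m²

For two infinite grey parallel plates, q = σ(T₁⁴ − T₂⁴)/(1/ε₁ + 1/ε₂ − 1).
T₁⁴ − T₂⁴ = 5.048×10¹⁰ − 7.270×10⁹ = 4.321×10¹⁰ K⁴.
1/ε₁ + 1/ε₂ − 1 = 4.545 + 1.124 − 1 = 4.669.
q = 5.67×10⁻⁸ × 4.321×10¹⁰ / 4.669.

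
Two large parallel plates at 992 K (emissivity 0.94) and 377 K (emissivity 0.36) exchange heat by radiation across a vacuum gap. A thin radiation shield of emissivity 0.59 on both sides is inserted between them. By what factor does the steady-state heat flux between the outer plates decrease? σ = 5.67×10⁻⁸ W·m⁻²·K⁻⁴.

factor ≈ 1.84

Without shield: q₀ = σΔ(T⁴)/(1/ε₁+1/ε₂−1) with denominator 2.842.
With shield the two gaps are in series; the resistances add: (1/ε₁+1/ε_s−1)+(1/ε_s+1/ε₂−1) = 1.759+3.473 = 5.231.
Heat-flux ratio q₀/q = 5.231/2.842.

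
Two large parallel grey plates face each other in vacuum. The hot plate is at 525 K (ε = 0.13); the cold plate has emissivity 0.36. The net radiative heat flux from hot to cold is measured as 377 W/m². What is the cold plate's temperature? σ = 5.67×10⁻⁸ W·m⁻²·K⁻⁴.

T₂ ≈ 338 K

q = σ(T₁⁴ − T₂⁴)/(1/ε₁ + 1/ε₂ − 1); denominator = 9.470.
T₂⁴ = T₁⁴ − q·(1/ε₁+1/ε₂−1)/σ = 7.597×10¹⁰ − 377·9.470/5.67×10⁻⁸
    = 1.300×10¹⁰ K⁴.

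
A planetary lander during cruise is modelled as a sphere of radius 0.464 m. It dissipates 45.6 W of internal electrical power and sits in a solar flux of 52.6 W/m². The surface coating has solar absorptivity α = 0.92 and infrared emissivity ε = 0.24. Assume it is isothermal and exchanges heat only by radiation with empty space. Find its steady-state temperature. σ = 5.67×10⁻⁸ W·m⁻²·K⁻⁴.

T ≈ 215 K

At steady state, absorbed solar power + internal power = radiated power.
Absorbed: α·S·A_cross = 0.92·52.6·0.6764 = 32.73 W (cross-section πr²).
Total input = 32.73 + 45.6 = 78.33 W.
Radiated: εσ·A_surf·T⁴ with A_surf = 4πr² = 2.705 m².
T⁴ = 78.33/(0.24·5.67×10⁻⁸·2.705) = 2.128×10⁹ K⁴.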